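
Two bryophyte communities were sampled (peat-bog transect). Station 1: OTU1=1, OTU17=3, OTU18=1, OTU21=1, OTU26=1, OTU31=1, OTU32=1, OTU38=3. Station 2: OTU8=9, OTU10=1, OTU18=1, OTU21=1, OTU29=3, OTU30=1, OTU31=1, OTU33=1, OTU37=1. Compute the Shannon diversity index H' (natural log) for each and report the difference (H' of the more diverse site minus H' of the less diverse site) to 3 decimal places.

0.205

Station 1: N=12, proportions 0.08333, 0.25, 0.08333, 0.08333, 0.08333, 0.08333, 0.08333, 0.25, giving H' = 1.93560 (working shown to 5 dp, full precision carried).
Station 2: N=19, proportions 0.47368, 0.05263, 0.05263, 0.05263, 0.15789, 0.05263, 0.05263, 0.05263, 0.05263, giving H' = 1.73018.
Difference = |1.93560 − 1.73018| = 0.20542, i.e. 0.205 to 3 decimal places.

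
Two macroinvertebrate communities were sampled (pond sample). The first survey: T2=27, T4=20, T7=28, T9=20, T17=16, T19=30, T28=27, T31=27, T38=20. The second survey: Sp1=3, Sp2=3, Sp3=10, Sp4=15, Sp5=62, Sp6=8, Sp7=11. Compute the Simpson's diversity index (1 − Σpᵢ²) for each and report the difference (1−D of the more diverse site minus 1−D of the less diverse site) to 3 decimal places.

0.233

The first survey: N=215, proportions 0.12558, 0.09302, 0.13023, 0.09302, 0.07442, 0.13953, 0.12558, 0.12558, 0.09302, giving 1−D = 0.88476 (working shown to 5 dp, full precision carried).
The second survey: N=112, proportions 0.02679, 0.02679, 0.08929, 0.13393, 0.55357, 0.07143, 0.09821, giving 1−D = 0.65147.
Difference = |0.88476 − 0.65147| = 0.23329, i.e. 0.233 to 3 decimal places.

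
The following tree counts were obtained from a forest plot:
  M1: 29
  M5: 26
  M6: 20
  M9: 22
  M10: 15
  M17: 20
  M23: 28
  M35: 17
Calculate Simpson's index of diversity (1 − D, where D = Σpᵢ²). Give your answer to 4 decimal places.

Total N = 29+26+20+22+15+20+28+17 = 177, so the proportions are 0.163842, 0.146893, 0.112994, 0.124294, 0.084746, 0.112994, 0.158192, 0.096045 (working shown to 6 dp, full precision carried).
D = 0.163842² + 0.146893² + 0.112994² + 0.124294² + 0.084746² + 0.112994² + 0.158192² + 0.096045² = 0.026844 + 0.021577 + 0.012768 + 0.015449 + 0.007182 + 0.012768 + 0.025025 + 0.009225 = 0.130837.
So 1 − D = 0.869163, i.e. 0.8692 to 4 decimal places.

0.8692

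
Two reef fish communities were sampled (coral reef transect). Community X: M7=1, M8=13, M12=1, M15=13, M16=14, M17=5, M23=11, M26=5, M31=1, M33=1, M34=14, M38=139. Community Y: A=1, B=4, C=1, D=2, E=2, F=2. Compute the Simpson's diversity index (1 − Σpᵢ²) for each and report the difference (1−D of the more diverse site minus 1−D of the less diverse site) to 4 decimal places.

Community X: N=218, proportions 0.004587, 0.059633, 0.004587, 0.059633, 0.06422, 0.022936, 0.050459, 0.022936, 0.004587, 0.004587, 0.06422, 0.637615, giving 1−D = 0.574405 (working shown to 6 dp, full precision carried).
Community Y: N=12, proportions 0.083333, 0.333333, 0.083333, 0.166667, 0.166667, 0.166667, giving 1−D = 0.791667.
Difference = |0.574405 − 0.791667| = 0.217262, i.e. 0.2173 to 4 decimal places.

0.2173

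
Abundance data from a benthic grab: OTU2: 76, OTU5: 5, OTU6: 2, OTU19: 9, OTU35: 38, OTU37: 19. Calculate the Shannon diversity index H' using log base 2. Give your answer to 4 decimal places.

Total N = 76+5+2+9+38+19 = 149, so the proportions are 0.510067, 0.033557, 0.013423, 0.060403, 0.255034, 0.127517 (working shown to 6 dp, full precision carried).
Each pᵢ log₂ pᵢ term: 0.510067×(-0.971241)=-0.495398, 0.033557×(-4.897240)=-0.164337, 0.013423×(-6.219169)=-0.083479, 0.060403×(-4.049244)=-0.244585, 0.255034×(-1.971241)=-0.502733, 0.127517×(-2.971241)=-0.378883.
Sum = -1.869415, so H' = 1.8694.

1.8694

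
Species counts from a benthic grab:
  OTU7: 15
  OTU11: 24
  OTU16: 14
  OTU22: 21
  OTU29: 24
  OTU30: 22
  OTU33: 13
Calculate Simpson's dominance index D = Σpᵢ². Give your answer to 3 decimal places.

0.151

Total N = 15+24+14+21+24+22+13 = 133, so the proportions are 0.11278, 0.18045, 0.10526, 0.15789, 0.18045, 0.16541, 0.09774 (working shown to 5 dp, full precision carried).
D = 0.11278² + 0.18045² + 0.10526² + 0.15789² + 0.18045² + 0.16541² + 0.09774² = 0.01272 + 0.03256 + 0.01108 + 0.02493 + 0.03256 + 0.02736 + 0.00955 = 0.15077.
To 3 decimal places, D = 0.151.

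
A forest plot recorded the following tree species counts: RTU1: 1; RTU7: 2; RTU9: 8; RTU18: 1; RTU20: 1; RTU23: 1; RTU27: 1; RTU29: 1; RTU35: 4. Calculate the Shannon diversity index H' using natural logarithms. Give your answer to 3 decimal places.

1.817

Total N = 1+2+8+1+1+1+1+1+4 = 20, so the proportions are 0.05, 0.1, 0.4, 0.05, 0.05, 0.05, 0.05, 0.05, 0.2 (working shown to 5 dp, full precision carried).
Each pᵢ ln pᵢ term: 0.05×(-2.99573)=-0.14979, 0.1×(-2.30259)=-0.23026, 0.4×(-0.91629)=-0.36652, 0.05×(-2.99573)=-0.14979, 0.05×(-2.99573)=-0.14979, 0.05×(-2.99573)=-0.14979, 0.05×(-2.99573)=-0.14979, 0.05×(-2.99573)=-0.14979, 0.2×(-1.60944)=-0.32189.
Sum = -1.81738, so H' = 1.817.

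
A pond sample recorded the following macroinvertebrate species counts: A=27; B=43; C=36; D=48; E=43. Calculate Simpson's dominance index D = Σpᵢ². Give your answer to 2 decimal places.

0.21

Total N = 27+43+36+48+43 = 197, so the proportions are 0.1371, 0.2183, 0.1827, 0.2437, 0.2183 (working shown to 4 dp, full precision carried).
D = 0.1371² + 0.2183² + 0.1827² + 0.2437² + 0.2183² = 0.0188 + 0.0476 + 0.0334 + 0.0594 + 0.0476 = 0.2068.
To 2 decimal places, D = 0.21.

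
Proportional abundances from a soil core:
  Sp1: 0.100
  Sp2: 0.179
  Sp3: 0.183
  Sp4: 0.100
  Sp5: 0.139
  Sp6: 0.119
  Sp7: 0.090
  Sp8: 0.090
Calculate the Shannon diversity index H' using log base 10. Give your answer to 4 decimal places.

Each pᵢ log₁₀ pᵢ term (working shown to 6 dp, full precision carried): 0.1×(-1.000000)=-0.100000, 0.179×(-0.747147)=-0.133739, 0.183×(-0.737549)=-0.134971, 0.1×(-1.000000)=-0.100000, 0.139×(-0.856985)=-0.119121, 0.119×(-0.924453)=-0.110010, 0.09×(-1.045757)=-0.094118, 0.09×(-1.045757)=-0.094118.
Sum = -0.886078, so H' = 0.8861.

0.8861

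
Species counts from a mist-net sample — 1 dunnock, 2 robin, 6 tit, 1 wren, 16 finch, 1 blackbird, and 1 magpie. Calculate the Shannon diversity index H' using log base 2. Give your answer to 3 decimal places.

1.896

Total N = 1+2+6+1+16+1+1 = 28, so the proportions are 0.03571, 0.07143, 0.21429, 0.03571, 0.57143, 0.03571, 0.03571 (working shown to 5 dp, full precision carried).
Each pᵢ log₂ pᵢ term: 0.03571×(-4.80735)=-0.17169, 0.07143×(-3.80735)=-0.27195, 0.21429×(-2.22239)=-0.47623, 0.03571×(-4.80735)=-0.17169, 0.57143×(-0.80735)=-0.46135, 0.03571×(-4.80735)=-0.17169, 0.03571×(-4.80735)=-0.17169.
Sum = -1.89629, so H' = 1.896.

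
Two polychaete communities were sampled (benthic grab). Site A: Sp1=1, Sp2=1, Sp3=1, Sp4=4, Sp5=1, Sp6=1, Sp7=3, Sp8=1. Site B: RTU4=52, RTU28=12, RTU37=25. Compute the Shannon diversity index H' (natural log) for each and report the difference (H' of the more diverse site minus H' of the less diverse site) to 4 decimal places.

0.9440

Site A: N=13, proportions 0.076923, 0.076923, 0.076923, 0.307692, 0.076923, 0.076923, 0.230769, 0.076923, giving H' = 1.884871 (working shown to 6 dp, full precision carried).
Site B: N=89, proportions 0.58427, 0.134831, 0.280899, giving H' = 0.940822.
Difference = |1.884871 − 0.940822| = 0.944049, i.e. 0.9440 to 4 decimal places.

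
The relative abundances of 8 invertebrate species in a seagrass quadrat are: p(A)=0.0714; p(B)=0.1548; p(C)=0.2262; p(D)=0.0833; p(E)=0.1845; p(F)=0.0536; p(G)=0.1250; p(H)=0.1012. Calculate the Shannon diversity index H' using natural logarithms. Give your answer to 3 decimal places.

1.981

Each pᵢ ln pᵢ term (working shown to 5 dp, full precision carried): 0.0714×(-2.63946)=-0.18846, 0.1548×(-1.86562)=-0.28880, 0.2262×(-1.48634)=-0.33621, 0.0833×(-2.48531)=-0.20703, 0.1845×(-1.69011)=-0.31182, 0.0536×(-2.92621)=-0.15684, 0.125×(-2.07944)=-0.25993, 0.1012×(-2.29066)=-0.23181.
Sum = -1.98090, so H' = 1.981.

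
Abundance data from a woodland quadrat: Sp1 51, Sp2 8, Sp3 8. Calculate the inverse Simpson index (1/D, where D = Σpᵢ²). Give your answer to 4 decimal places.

Total N = 51+8+8 = 67, so the proportions are 0.761194, 0.119403, 0.119403 (working shown to 7 dp, full precision carried).
D = 0.761194² + 0.119403² + 0.119403² = 0.5794164 + 0.0142571 + 0.0142571 = 0.6079305.
So 1/D = 1.644925, i.e. 1.6449 to 4 decimal places.

1.6449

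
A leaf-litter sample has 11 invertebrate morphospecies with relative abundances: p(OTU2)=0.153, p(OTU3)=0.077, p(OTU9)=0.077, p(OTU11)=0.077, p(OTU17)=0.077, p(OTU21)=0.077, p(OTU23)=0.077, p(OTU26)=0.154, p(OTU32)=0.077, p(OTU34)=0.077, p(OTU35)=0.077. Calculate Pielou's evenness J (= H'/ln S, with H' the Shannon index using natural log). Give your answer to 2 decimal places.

H' = −Σ pᵢ ln pᵢ = −((-0.2872) + (-0.1974) + (-0.1974) + (-0.1974) + (-0.1974) + (-0.1974) + (-0.1974) + (-0.2881) + (-0.1974) + (-0.1974) + (-0.1974)) = 2.3522 (working shown to 4 dp, full precision carried).
With S = 11 species, ln S = 2.3979, so J = 2.3522/2.3979 = 0.9809, i.e. 0.98 to 2 decimal places.

0.98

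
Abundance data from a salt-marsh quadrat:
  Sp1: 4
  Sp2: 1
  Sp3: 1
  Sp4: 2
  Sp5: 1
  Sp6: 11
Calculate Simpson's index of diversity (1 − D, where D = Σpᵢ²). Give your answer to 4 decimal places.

Total N = 4+1+1+2+1+11 = 20, so the proportions are 0.2, 0.05, 0.05, 0.1, 0.05, 0.55 (working shown to 6 dp, full precision carried).
D = 0.2² + 0.05² + 0.05² + 0.1² + 0.05² + 0.55² = 0.040000 + 0.002500 + 0.002500 + 0.010000 + 0.002500 + 0.302500 = 0.360000.
So 1 − D = 0.640000, i.e. 0.6400 to 4 decimal places.

0.6400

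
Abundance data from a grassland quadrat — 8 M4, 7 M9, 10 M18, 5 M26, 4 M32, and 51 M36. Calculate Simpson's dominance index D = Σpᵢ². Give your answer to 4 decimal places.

Total N = 8+7+10+5+4+51 = 85, so the proportions are 0.094118, 0.082353, 0.117647, 0.058824, 0.047059, 0.6 (working shown to 6 dp, full precision carried).
D = 0.094118² + 0.082353² + 0.117647² + 0.058824² + 0.047059² + 0.6² = 0.008858 + 0.006782 + 0.013841 + 0.003460 + 0.002215 + 0.360000 = 0.395156.
To 4 decimal places, D = 0.3952.

0.3952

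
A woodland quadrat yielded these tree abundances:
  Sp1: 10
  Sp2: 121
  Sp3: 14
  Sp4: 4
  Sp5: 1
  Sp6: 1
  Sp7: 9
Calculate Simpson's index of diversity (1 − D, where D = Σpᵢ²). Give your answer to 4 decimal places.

0.4127

Total N = 10+121+14+4+1+1+9 = 160, so the proportions are 0.0625, 0.75625, 0.0875, 0.025, 0.00625, 0.00625, 0.05625 (working shown to 6 dp, full precision carried).
D = 0.0625² + 0.75625² + 0.0875² + 0.025² + 0.00625² + 0.00625² + 0.05625² = 0.003906 + 0.571914 + 0.007656 + 0.000625 + 0.000039 + 0.000039 + 0.003164 = 0.587344.
So 1 − D = 0.412656, i.e. 0.4127 to 4 decimal places.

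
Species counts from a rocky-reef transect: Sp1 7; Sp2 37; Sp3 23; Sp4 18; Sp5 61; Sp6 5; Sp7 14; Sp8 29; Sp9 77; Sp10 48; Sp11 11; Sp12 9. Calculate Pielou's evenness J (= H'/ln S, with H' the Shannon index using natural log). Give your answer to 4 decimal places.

Total N = 7+37+23+18+61+5+14+29+77+48+11+9 = 339, so the proportions are 0.020649, 0.109145, 0.067847, 0.053097, 0.179941, 0.014749, 0.041298, 0.085546, 0.227139, 0.141593, 0.032448, 0.026549 (working shown to 6 dp, full precision carried).
H' = −Σ pᵢ ln pᵢ = −((-0.080120) + (-0.241764) + (-0.182542) + (-0.155874) + (-0.308622) + (-0.062191) + (-0.131614) + (-0.210332) + (-0.336664) + (-0.276786) + (-0.111236) + (-0.096339)) = 2.194083.
With S = 12 species, ln S = 2.484907, so J = 2.194083/2.484907 = 0.882964, i.e. 0.8830 to 4 decimal places.

0.8830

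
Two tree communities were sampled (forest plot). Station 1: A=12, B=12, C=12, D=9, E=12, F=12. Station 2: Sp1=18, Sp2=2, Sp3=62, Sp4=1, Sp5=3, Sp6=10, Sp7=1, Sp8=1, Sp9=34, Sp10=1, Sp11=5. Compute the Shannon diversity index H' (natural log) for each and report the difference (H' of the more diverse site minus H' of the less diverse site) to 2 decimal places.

0.22

Station 1: N=69, proportions 0.1739, 0.1739, 0.1739, 0.1304, 0.1739, 0.1739, giving H' = 1.7867 (working shown to 4 dp, full precision carried).
Station 2: N=138, proportions 0.1304, 0.0145, 0.4493, 0.0072, 0.0217, 0.0725, 0.0072, 0.0072, 0.2464, 0.0072, 0.0362, giving H' = 1.5681.
Difference = |1.7867 − 1.5681| = 0.2186, i.e. 0.22 to 2 decimal places.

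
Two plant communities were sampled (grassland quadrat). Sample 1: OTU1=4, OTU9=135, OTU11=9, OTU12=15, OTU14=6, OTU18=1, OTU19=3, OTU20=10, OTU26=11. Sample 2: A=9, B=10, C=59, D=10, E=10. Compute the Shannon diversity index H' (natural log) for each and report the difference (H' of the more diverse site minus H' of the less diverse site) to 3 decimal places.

0.036

Sample 1: N=194, proportions 0.02062, 0.69588, 0.04639, 0.07732, 0.03093, 0.00515, 0.01546, 0.05155, 0.0567, giving H' = 1.18743 (working shown to 5 dp, full precision carried).
Sample 2: N=98, proportions 0.09184, 0.10204, 0.60204, 0.10204, 0.10204, giving H' = 1.22346.
Difference = |1.18743 − 1.22346| = 0.03603, i.e. 0.036 to 3 decimal places.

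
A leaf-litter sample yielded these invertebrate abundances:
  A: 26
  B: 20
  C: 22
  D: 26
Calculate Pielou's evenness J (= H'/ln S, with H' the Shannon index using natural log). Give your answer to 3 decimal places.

0.996

Total N = 26+20+22+26 = 94, so the proportions are 0.2766, 0.21277, 0.23404, 0.2766 (working shown to 5 dp, full precision carried).
H' = −Σ pᵢ ln pᵢ = −((-0.35548) + (-0.32927) + (-0.33989) + (-0.35548)) = 1.38012.
With S = 4 species, ln S = 1.38629, so J = 1.38012/1.38629 = 0.99554, i.e. 0.996 to 3 decimal places.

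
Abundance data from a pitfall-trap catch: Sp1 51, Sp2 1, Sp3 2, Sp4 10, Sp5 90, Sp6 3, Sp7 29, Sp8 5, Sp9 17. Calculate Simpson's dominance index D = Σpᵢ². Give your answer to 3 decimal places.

0.277

Total N = 51+1+2+10+90+3+29+5+17 = 208, so the proportions are 0.24519, 0.00481, 0.00962, 0.04808, 0.43269, 0.01442, 0.13942, 0.02404, 0.08173 (working shown to 5 dp, full precision carried).
D = 0.24519² + 0.00481² + 0.00962² + 0.04808² + 0.43269² + 0.01442² + 0.13942² + 0.02404² + 0.08173² = 0.06012 + 0.00002 + 0.00009 + 0.00231 + 0.18722 + 0.00021 + 0.01944 + 0.00058 + 0.00668 = 0.27667.
To 3 decimal places, D = 0.277.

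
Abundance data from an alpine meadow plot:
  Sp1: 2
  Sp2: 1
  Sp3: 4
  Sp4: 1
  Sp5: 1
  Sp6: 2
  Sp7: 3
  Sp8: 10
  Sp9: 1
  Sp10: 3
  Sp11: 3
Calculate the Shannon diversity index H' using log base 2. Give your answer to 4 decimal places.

Total N = 2+1+4+1+1+2+3+10+1+3+3 = 31, so the proportions are 0.064516, 0.032258, 0.129032, 0.032258, 0.032258, 0.064516, 0.096774, 0.322581, 0.032258, 0.096774, 0.096774 (working shown to 6 dp, full precision carried).
Each pᵢ log₂ pᵢ term: 0.064516×(-3.954196)=-0.255109, 0.032258×(-4.954196)=-0.159813, 0.129032×(-2.954196)=-0.381187, 0.032258×(-4.954196)=-0.159813, 0.032258×(-4.954196)=-0.159813, 0.064516×(-3.954196)=-0.255109, 0.096774×(-3.369234)=-0.326055, 0.322581×(-1.632268)=-0.526538, 0.032258×(-4.954196)=-0.159813, 0.096774×(-3.369234)=-0.326055, 0.096774×(-3.369234)=-0.326055.
Sum = -3.035359, so H' = 3.0354.

3.0354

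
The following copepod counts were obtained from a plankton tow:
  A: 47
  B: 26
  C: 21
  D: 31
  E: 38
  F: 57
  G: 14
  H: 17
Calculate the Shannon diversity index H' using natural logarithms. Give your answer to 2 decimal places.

1.98

Total N = 47+26+21+31+38+57+14+17 = 251, so the proportions are 0.1873, 0.1036, 0.0837, 0.1235, 0.1514, 0.2271, 0.0558, 0.0677 (working shown to 4 dp, full precision carried).
Each pᵢ ln pᵢ term: 0.1873×(-1.6753)=-0.3137, 0.1036×(-2.2674)=-0.2349, 0.0837×(-2.4809)=-0.2076, 0.1235×(-2.0915)=-0.2583, 0.1514×(-1.8879)=-0.2858, 0.2271×(-1.4824)=-0.3366, 0.0558×(-2.8864)=-0.1610, 0.0677×(-2.6922)=-0.1823.
Sum = -1.9802, so H' = 1.98.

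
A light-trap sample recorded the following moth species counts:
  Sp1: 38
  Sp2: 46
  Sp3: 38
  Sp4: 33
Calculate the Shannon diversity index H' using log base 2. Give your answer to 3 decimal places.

Total N = 38+46+38+33 = 155, so the proportions are 0.24516, 0.29677, 0.24516, 0.2129 (working shown to 5 dp, full precision carried).
Each pᵢ log₂ pᵢ term: 0.24516×(-2.02820)=-0.49724, 0.29677×(-1.75256)=-0.52012, 0.24516×(-2.02820)=-0.49724, 0.2129×(-2.23173)=-0.47514.
Sum = -1.98973, so H' = 1.990.

1.990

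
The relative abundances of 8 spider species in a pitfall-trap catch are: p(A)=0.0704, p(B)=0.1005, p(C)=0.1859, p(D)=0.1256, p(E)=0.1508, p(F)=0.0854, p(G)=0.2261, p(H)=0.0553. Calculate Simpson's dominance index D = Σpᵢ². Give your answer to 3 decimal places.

0.150

D = 0.0704² + 0.1005² + 0.1859² + 0.1256² + 0.1508² + 0.0854² + 0.2261² + 0.0553² = 0.00496 + 0.01010 + 0.03456 + 0.01578 + 0.02274 + 0.00729 + 0.05112 + 0.00306 = 0.14960 (working shown to 5 dp, full precision carried).
To 3 decimal places, D = 0.150.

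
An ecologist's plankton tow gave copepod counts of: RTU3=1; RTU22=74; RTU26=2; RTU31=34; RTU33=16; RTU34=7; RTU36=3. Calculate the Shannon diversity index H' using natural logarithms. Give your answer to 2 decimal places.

Total N = 1+74+2+34+16+7+3 = 137, so the proportions are 0.0073, 0.5401, 0.0146, 0.2482, 0.1168, 0.0511, 0.0219 (working shown to 4 dp, full precision carried).
Each pᵢ ln pᵢ term: 0.0073×(-4.9200)=-0.0359, 0.5401×(-0.6159)=-0.3327, 0.0146×(-4.2268)=-0.0617, 0.2482×(-1.3936)=-0.3459, 0.1168×(-2.1474)=-0.2508, 0.0511×(-2.9741)=-0.1520, 0.0219×(-3.8214)=-0.0837.
Sum = -1.2626, so H' = 1.26.

1.26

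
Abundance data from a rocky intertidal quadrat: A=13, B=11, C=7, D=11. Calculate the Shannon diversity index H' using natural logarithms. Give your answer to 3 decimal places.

Total N = 13+11+7+11 = 42, so the proportions are 0.30952, 0.2619, 0.16667, 0.2619 (working shown to 5 dp, full precision carried).
Each pᵢ ln pᵢ term: 0.30952×(-1.17272)=-0.36298, 0.2619×(-1.33977)=-0.35089, 0.16667×(-1.79176)=-0.29863, 0.2619×(-1.33977)=-0.35089.
Sum = -1.36340, so H' = 1.363.

1.363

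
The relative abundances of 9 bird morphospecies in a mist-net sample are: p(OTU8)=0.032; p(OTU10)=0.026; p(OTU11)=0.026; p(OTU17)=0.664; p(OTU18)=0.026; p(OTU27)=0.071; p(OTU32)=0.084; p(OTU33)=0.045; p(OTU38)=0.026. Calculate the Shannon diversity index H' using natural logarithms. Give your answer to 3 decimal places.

Each pᵢ ln pᵢ term (working shown to 5 dp, full precision carried): 0.032×(-3.44202)=-0.11014, 0.026×(-3.64966)=-0.09489, 0.026×(-3.64966)=-0.09489, 0.664×(-0.40947)=-0.27189, 0.026×(-3.64966)=-0.09489, 0.071×(-2.64508)=-0.18780, 0.084×(-2.47694)=-0.20806, 0.045×(-3.10109)=-0.13955, 0.026×(-3.64966)=-0.09489.
Sum = -1.29701, so H' = 1.297.

1.297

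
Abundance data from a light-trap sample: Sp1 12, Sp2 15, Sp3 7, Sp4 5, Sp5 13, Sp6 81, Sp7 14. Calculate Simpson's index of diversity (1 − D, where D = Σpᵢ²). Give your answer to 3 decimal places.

Total N = 12+15+7+5+13+81+14 = 147, so the proportions are 0.08163, 0.10204, 0.04762, 0.03401, 0.08844, 0.55102, 0.09524 (working shown to 5 dp, full precision carried).
D = 0.08163² + 0.10204² + 0.04762² + 0.03401² + 0.08844² + 0.55102² + 0.09524² = 0.00666 + 0.01041 + 0.00227 + 0.00116 + 0.00782 + 0.30362 + 0.00907 = 0.34102.
So 1 − D = 0.65898, i.e. 0.659 to 3 decimal places.

0.659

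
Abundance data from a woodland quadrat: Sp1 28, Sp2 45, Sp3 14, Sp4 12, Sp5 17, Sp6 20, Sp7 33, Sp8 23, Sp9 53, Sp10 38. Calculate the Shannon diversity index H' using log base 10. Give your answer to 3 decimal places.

0.955

Total N = 28+45+14+12+17+20+33+23+53+38 = 283, so the proportions are 0.09894, 0.15901, 0.04947, 0.0424, 0.06007, 0.07067, 0.11661, 0.08127, 0.18728, 0.13428 (working shown to 5 dp, full precision carried).
Each pᵢ log₁₀ pᵢ term: 0.09894×(-1.00463)=-0.09940, 0.15901×(-0.79857)=-0.12698, 0.04947×(-1.30566)=-0.06459, 0.0424×(-1.37261)=-0.05820, 0.06007×(-1.22134)=-0.07337, 0.07067×(-1.15076)=-0.08133, 0.11661×(-0.93327)=-0.10883, 0.08127×(-1.09006)=-0.08859, 0.18728×(-0.72751)=-0.13625, 0.13428×(-0.87200)=-0.11709.
Sum = -0.95462, so H' = 0.955.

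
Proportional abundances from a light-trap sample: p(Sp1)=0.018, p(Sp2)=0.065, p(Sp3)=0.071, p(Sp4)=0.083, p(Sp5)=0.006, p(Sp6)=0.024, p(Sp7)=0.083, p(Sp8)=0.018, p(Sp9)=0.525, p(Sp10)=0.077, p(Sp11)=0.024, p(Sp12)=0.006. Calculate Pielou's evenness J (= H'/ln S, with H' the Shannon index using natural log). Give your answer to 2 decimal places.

0.68

H' = −Σ pᵢ ln pᵢ = −((-0.0723) + (-0.1777) + (-0.1878) + (-0.2066) + (-0.0307) + (-0.0895) + (-0.2066) + (-0.0723) + (-0.3383) + (-0.1974) + (-0.0895) + (-0.0307)) = 1.6994 (working shown to 4 dp, full precision carried).
With S = 12 species, ln S = 2.4849, so J = 1.6994/2.4849 = 0.6839, i.e. 0.68 to 2 decimal places.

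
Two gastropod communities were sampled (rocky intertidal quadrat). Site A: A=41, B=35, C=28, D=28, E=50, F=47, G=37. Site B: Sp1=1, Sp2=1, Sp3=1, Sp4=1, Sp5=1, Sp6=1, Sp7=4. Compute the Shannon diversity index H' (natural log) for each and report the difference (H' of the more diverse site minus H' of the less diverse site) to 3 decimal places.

Site A: N=266, proportions 0.15414, 0.13158, 0.10526, 0.10526, 0.18797, 0.17669, 0.1391, giving H' = 1.92388 (working shown to 5 dp, full precision carried).
Site B: N=10, proportions 0.1, 0.1, 0.1, 0.1, 0.1, 0.1, 0.4, giving H' = 1.74807.
Difference = |1.92388 − 1.74807| = 0.17581, i.e. 0.176 to 3 decimal places.

0.176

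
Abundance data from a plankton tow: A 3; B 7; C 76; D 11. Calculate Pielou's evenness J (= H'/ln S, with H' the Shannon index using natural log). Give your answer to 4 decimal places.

0.5304

Total N = 3+7+76+11 = 97, so the proportions are 0.030928, 0.072165, 0.783505, 0.113402 (working shown to 6 dp, full precision carried).
H' = −Σ pᵢ ln pᵢ = −((-0.107508) + (-0.189707) + (-0.191158) + (-0.246855)) = 0.735229.
With S = 4 species, ln S = 1.386294, so J = 0.735229/1.386294 = 0.530355, i.e. 0.5304 to 4 decimal places.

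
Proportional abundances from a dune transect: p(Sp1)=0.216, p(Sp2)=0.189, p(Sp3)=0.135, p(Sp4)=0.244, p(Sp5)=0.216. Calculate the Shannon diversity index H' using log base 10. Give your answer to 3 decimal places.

Each pᵢ log₁₀ pᵢ term (working shown to 5 dp, full precision carried): 0.216×(-0.66555)=-0.14376, 0.189×(-0.72354)=-0.13675, 0.135×(-0.86967)=-0.11740, 0.244×(-0.61261)=-0.14948, 0.216×(-0.66555)=-0.14376.
Sum = -0.69115, so H' = 0.691.

0.691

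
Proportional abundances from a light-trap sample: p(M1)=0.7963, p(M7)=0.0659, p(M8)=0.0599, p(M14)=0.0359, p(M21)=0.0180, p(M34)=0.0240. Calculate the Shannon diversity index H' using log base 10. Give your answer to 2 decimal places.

Each pᵢ log₁₀ pᵢ term (working shown to 4 dp, full precision carried): 0.7963×(-0.0989)=-0.0788, 0.0659×(-1.1811)=-0.0778, 0.0599×(-1.2226)=-0.0732, 0.0359×(-1.4449)=-0.0519, 0.018×(-1.7447)=-0.0314, 0.024×(-1.6198)=-0.0389.
Sum = -0.3520, so H' = 0.35.

0.35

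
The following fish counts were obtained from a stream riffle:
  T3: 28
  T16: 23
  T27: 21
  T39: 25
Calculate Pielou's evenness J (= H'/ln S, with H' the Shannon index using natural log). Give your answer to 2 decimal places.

Total N = 28+23+21+25 = 97, so the proportions are 0.2887, 0.2371, 0.2165, 0.2577 (working shown to 4 dp, full precision carried).
H' = −Σ pᵢ ln pᵢ = −((-0.3587) + (-0.3413) + (-0.3313) + (-0.3494)) = 1.3806.
With S = 4 species, ln S = 1.3863, so J = 1.3806/1.3863 = 0.9959, i.e. 1.00 to 2 decimal places.

1.00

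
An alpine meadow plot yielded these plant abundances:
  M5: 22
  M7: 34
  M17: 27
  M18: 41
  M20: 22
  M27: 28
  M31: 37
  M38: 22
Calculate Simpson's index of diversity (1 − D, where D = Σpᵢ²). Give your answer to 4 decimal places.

Total N = 22+34+27+41+22+28+37+22 = 233, so the proportions are 0.094421, 0.145923, 0.11588, 0.175966, 0.094421, 0.120172, 0.158798, 0.094421 (working shown to 6 dp, full precision carried).
D = 0.094421² + 0.145923² + 0.11588² + 0.175966² + 0.094421² + 0.120172² + 0.158798² + 0.094421² = 0.008915 + 0.021293 + 0.013428 + 0.030964 + 0.008915 + 0.014441 + 0.025217 + 0.008915 = 0.132089.
So 1 − D = 0.867911, i.e. 0.8679 to 4 decimal places.

0.8679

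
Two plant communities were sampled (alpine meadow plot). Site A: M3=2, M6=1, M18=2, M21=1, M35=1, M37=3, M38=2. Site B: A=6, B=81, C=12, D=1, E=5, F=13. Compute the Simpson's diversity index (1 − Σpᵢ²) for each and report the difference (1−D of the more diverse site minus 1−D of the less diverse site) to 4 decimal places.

Site A: N=12, proportions 0.166667, 0.083333, 0.166667, 0.083333, 0.083333, 0.25, 0.166667, giving 1−D = 0.833333 (working shown to 6 dp, full precision carried).
Site B: N=118, proportions 0.050847, 0.686441, 0.101695, 0.008475, 0.042373, 0.110169, giving 1−D = 0.501867.
Difference = |0.833333 − 0.501867| = 0.331466, i.e. 0.3315 to 4 decimal places.

0.3315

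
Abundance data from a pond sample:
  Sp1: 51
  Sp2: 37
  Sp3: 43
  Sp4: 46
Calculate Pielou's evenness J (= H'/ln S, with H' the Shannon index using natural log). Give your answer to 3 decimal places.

Total N = 51+37+43+46 = 177, so the proportions are 0.28814, 0.20904, 0.24294, 0.25989 (working shown to 5 dp, full precision carried).
H' = −Σ pᵢ ln pᵢ = −((-0.35853) + (-0.32720) + (-0.34374) + (-0.35020)) = 1.37967.
With S = 4 species, ln S = 1.38629, so J = 1.37967/1.38629 = 0.99522, i.e. 0.995 to 3 decimal places.

0.995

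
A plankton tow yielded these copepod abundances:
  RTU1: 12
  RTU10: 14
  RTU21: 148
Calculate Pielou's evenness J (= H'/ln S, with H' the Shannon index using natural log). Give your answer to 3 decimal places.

0.478

Total N = 12+14+148 = 174, so the proportions are 0.06897, 0.08046, 0.85057 (working shown to 5 dp, full precision carried).
H' = −Σ pᵢ ln pᵢ = −((-0.18442) + (-0.20276) + (-0.13766)) = 0.52484.
With S = 3 species, ln S = 1.09861, so J = 0.52484/1.09861 = 0.47773, i.e. 0.478 to 3 decimal places.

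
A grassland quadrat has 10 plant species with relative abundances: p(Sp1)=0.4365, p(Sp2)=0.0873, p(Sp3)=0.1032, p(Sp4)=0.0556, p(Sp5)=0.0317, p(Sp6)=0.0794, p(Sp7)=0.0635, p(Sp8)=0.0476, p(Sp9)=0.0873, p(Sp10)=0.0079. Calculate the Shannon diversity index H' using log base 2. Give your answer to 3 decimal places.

Each pᵢ log₂ pᵢ term (working shown to 5 dp, full precision carried): 0.4365×(-1.19595)=-0.52203, 0.0873×(-3.51787)=-0.30711, 0.1032×(-3.27649)=-0.33813, 0.0556×(-4.16877)=-0.23178, 0.0317×(-4.97937)=-0.15785, 0.0794×(-3.65472)=-0.29018, 0.0635×(-3.97710)=-0.25255, 0.0476×(-4.39289)=-0.20910, 0.0873×(-3.51787)=-0.30711, 0.0079×(-6.98393)=-0.05517.
Sum = -2.67102, so H' = 2.671.

2.671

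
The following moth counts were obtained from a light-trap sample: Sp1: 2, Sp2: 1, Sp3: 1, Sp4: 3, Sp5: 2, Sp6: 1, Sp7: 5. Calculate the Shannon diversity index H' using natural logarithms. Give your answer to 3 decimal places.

Total N = 2+1+1+3+2+1+5 = 15, so the proportions are 0.13333, 0.06667, 0.06667, 0.2, 0.13333, 0.06667, 0.33333 (working shown to 5 dp, full precision carried).
Each pᵢ ln pᵢ term: 0.13333×(-2.01490)=-0.26865, 0.06667×(-2.70805)=-0.18054, 0.06667×(-2.70805)=-0.18054, 0.2×(-1.60944)=-0.32189, 0.13333×(-2.01490)=-0.26865, 0.06667×(-2.70805)=-0.18054, 0.33333×(-1.09861)=-0.36620.
Sum = -1.76701, so H' = 1.767.

1.767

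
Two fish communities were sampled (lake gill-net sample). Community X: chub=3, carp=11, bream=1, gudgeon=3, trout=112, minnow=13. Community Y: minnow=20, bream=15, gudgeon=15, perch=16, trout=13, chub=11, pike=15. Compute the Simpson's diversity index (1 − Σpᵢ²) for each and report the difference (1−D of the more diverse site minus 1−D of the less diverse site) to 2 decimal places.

Community X: N=143, proportions 0.021, 0.0769, 0.007, 0.021, 0.7832, 0.0909, giving 1−D = 0.3715 (working shown to 4 dp, full precision carried).
Community Y: N=105, proportions 0.1905, 0.1429, 0.1429, 0.1524, 0.1238, 0.1048, 0.1429, giving 1−D = 0.8530.
Difference = |0.3715 − 0.8530| = 0.4815, i.e. 0.48 to 2 decimal places.

0.48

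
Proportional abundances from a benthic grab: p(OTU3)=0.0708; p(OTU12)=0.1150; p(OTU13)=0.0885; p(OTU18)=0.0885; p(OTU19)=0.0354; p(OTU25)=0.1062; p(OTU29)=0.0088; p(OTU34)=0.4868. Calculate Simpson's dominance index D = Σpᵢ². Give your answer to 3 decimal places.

D = 0.0708² + 0.115² + 0.0885² + 0.0885² + 0.0354² + 0.1062² + 0.0088² + 0.4868² = 0.00501 + 0.01323 + 0.00783 + 0.00783 + 0.00125 + 0.01128 + 0.00008 + 0.23697 = 0.28349 (working shown to 5 dp, full precision carried).
To 3 decimal places, D = 0.283.

0.283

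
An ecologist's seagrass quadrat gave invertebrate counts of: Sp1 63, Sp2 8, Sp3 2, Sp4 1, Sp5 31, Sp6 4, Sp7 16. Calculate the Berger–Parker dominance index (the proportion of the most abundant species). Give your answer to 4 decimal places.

0.5040

Total N = 63+8+2+1+31+4+16 = 125, so the proportions are 0.504, 0.064, 0.016, 0.008, 0.248, 0.032, 0.128 (working shown to 6 dp, full precision carried).
The largest proportion is 0.504, i.e. d = 0.5040 to 4 decimal places.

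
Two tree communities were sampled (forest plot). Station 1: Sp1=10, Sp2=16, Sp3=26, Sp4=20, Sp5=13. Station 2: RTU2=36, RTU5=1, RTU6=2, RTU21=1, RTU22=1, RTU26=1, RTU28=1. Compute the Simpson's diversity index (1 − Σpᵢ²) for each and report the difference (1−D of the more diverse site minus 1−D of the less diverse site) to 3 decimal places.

Station 1: N=85, proportions 0.11765, 0.18824, 0.30588, 0.23529, 0.15294, giving 1−D = 0.77841 (working shown to 5 dp, full precision carried).
Station 2: N=43, proportions 0.83721, 0.02326, 0.04651, 0.02326, 0.02326, 0.02326, 0.02326, giving 1−D = 0.29421.
Difference = |0.77841 − 0.29421| = 0.48420, i.e. 0.484 to 3 decimal places.

0.484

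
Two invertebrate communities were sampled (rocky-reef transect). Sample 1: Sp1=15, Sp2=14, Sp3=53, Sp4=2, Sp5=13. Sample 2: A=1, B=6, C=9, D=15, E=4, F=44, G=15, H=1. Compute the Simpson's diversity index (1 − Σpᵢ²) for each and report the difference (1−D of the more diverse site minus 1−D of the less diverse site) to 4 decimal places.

Sample 1: N=97, proportions 0.154639, 0.14433, 0.546392, 0.020619, 0.134021, giving 1−D = 0.638325 (working shown to 6 dp, full precision carried).
Sample 2: N=95, proportions 0.010526, 0.063158, 0.094737, 0.157895, 0.042105, 0.463158, 0.157895, 0.010526, giving 1−D = 0.720665.
Difference = |0.638325 − 0.720665| = 0.082340, i.e. 0.0823 to 4 decimal places.

0.0823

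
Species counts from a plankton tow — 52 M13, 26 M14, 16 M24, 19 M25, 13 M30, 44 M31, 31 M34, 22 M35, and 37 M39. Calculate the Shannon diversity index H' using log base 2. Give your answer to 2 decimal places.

3.04

Total N = 52+26+16+19+13+44+31+22+37 = 260, so the proportions are 0.2, 0.1, 0.0615, 0.0731, 0.05, 0.1692, 0.1192, 0.0846, 0.1423 (working shown to 4 dp, full precision carried).
Each pᵢ log₂ pᵢ term: 0.2×(-2.3219)=-0.4644, 0.1×(-3.3219)=-0.3322, 0.0615×(-4.0224)=-0.2475, 0.0731×(-3.7744)=-0.2758, 0.05×(-4.3219)=-0.2161, 0.1692×(-2.5629)=-0.4337, 0.1192×(-3.0682)=-0.3658, 0.0846×(-3.5629)=-0.3015, 0.1423×(-2.8129)=-0.4003.
Sum = -3.0374, so H' = 3.04.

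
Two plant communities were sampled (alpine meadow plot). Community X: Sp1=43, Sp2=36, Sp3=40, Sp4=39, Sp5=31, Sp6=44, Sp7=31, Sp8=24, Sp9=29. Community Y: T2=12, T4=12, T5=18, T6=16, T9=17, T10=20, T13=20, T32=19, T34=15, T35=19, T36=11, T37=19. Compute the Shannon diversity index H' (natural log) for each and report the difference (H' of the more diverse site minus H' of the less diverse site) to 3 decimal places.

Community X: N=317, proportions 0.13565, 0.11356, 0.12618, 0.12303, 0.09779, 0.1388, 0.09779, 0.07571, 0.09148, giving H' = 2.18001 (working shown to 5 dp, full precision carried).
Community Y: N=198, proportions 0.06061, 0.06061, 0.09091, 0.08081, 0.08586, 0.10101, 0.10101, 0.09596, 0.07576, 0.09596, 0.05556, 0.09596, giving H' = 2.46579.
Difference = |2.18001 − 2.46579| = 0.28578, i.e. 0.286 to 3 decimal places.

0.286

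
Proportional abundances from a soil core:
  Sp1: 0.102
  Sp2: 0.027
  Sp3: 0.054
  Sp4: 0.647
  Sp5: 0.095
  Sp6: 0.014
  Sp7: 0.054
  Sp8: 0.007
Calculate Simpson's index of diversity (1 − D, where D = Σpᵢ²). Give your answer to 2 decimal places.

D = 0.102² + 0.027² + 0.054² + 0.647² + 0.095² + 0.014² + 0.054² + 0.007² = 0.0104 + 0.0007 + 0.0029 + 0.4186 + 0.0090 + 0.0002 + 0.0029 + 0.0000 = 0.4448 (working shown to 4 dp, full precision carried).
So 1 − D = 0.5552, i.e. 0.56 to 2 decimal places.

0.56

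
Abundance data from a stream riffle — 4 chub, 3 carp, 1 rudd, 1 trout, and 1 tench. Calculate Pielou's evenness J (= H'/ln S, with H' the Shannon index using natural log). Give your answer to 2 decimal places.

Total N = 4+3+1+1+1 = 10, so the proportions are 0.4, 0.3, 0.1, 0.1, 0.1 (working shown to 4 dp, full precision carried).
H' = −Σ pᵢ ln pᵢ = −((-0.3665) + (-0.3612) + (-0.2303) + (-0.2303) + (-0.2303)) = 1.4185.
With S = 5 species, ln S = 1.6094, so J = 1.4185/1.6094 = 0.8814, i.e. 0.88 to 2 decimal places.

0.88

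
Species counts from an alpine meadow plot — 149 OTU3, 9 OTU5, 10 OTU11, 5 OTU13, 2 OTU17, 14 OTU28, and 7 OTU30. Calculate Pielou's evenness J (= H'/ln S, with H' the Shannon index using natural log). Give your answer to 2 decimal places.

0.49

Total N = 149+9+10+5+2+14+7 = 196, so the proportions are 0.7602, 0.0459, 0.051, 0.0255, 0.0102, 0.0714, 0.0357 (working shown to 4 dp, full precision carried).
H' = −Σ pᵢ ln pᵢ = −((-0.2084) + (-0.1415) + (-0.1518) + (-0.0936) + (-0.0468) + (-0.1885) + (-0.1190)) = 0.9496.
With S = 7 species, ln S = 1.9459, so J = 0.9496/1.9459 = 0.4880, i.e. 0.49 to 2 decimal places.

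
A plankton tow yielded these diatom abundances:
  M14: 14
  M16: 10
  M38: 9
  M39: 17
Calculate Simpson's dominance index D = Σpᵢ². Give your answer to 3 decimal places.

0.266

Total N = 14+10+9+17 = 50, so the proportions are 0.28, 0.2, 0.18, 0.34 (working shown to 5 dp, full precision carried).
D = 0.28² + 0.2² + 0.18² + 0.34² = 0.07840 + 0.04000 + 0.03240 + 0.11560 = 0.26640.
To 3 decimal places, D = 0.266.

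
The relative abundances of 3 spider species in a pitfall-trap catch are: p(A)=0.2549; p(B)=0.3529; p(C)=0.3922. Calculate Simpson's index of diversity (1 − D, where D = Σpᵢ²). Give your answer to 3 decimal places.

0.657

D = 0.2549² + 0.3529² + 0.3922² = 0.06497 + 0.12454 + 0.15382 = 0.34333 (working shown to 5 dp, full precision carried).
So 1 − D = 0.65667, i.e. 0.657 to 3 decimal places.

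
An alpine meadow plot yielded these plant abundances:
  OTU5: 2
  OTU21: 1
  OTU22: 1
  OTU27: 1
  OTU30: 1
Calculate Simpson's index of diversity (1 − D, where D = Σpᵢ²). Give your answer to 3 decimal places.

Total N = 2+1+1+1+1 = 6, so the proportions are 0.33333, 0.16667, 0.16667, 0.16667, 0.16667 (working shown to 5 dp, full precision carried).
D = 0.33333² + 0.16667² + 0.16667² + 0.16667² + 0.16667² = 0.11111 + 0.02778 + 0.02778 + 0.02778 + 0.02778 = 0.22222.
So 1 − D = 0.77778, i.e. 0.778 to 3 decimal places.

0.778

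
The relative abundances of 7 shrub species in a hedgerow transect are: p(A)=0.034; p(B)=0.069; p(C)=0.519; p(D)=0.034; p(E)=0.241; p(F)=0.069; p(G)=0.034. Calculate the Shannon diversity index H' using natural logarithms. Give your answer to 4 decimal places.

Each pᵢ ln pᵢ term (working shown to 6 dp, full precision carried): 0.034×(-3.381395)=-0.114967, 0.069×(-2.673649)=-0.184482, 0.519×(-0.655851)=-0.340387, 0.034×(-3.381395)=-0.114967, 0.241×(-1.422958)=-0.342933, 0.069×(-2.673649)=-0.184482, 0.034×(-3.381395)=-0.114967.
Sum = -1.397186, so H' = 1.3972.

1.3972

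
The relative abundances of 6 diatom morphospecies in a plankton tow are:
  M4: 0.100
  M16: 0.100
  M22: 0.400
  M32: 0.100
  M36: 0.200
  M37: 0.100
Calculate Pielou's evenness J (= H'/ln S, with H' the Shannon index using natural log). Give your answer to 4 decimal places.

0.8982

H' = −Σ pᵢ ln pᵢ = −((-0.230259) + (-0.230259) + (-0.366516) + (-0.230259) + (-0.321888) + (-0.230259)) = 1.609438 (working shown to 6 dp, full precision carried).
With S = 6 species, ln S = 1.791759, so J = 1.609438/1.791759 = 0.898244, i.e. 0.8982 to 4 decimal places.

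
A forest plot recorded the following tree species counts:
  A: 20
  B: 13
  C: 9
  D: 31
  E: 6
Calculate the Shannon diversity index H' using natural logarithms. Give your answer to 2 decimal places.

1.46

Total N = 20+13+9+31+6 = 79, so the proportions are 0.2532, 0.1646, 0.1139, 0.3924, 0.0759 (working shown to 4 dp, full precision carried).
Each pᵢ ln pᵢ term: 0.2532×(-1.3737)=-0.3478, 0.1646×(-1.8045)=-0.2969, 0.1139×(-2.1722)=-0.2475, 0.3924×(-0.9355)=-0.3671, 0.0759×(-2.5777)=-0.1958.
Sum = -1.4550, so H' = 1.46.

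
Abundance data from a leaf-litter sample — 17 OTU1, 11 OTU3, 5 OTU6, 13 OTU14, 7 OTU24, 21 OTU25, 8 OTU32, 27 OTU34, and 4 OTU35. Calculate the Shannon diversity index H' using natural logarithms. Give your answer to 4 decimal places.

Total N = 17+11+5+13+7+21+8+27+4 = 113, so the proportions are 0.150442, 0.097345, 0.044248, 0.115044, 0.061947, 0.185841, 0.070796, 0.238938, 0.035398 (working shown to 6 dp, full precision carried).
Each pᵢ ln pᵢ term: 0.150442×(-1.894174)=-0.284964, 0.097345×(-2.329493)=-0.226765, 0.044248×(-3.117950)=-0.137962, 0.115044×(-2.162438)=-0.248776, 0.061947×(-2.781478)=-0.172304, 0.185841×(-1.682865)=-0.312745, 0.070796×(-2.647946)=-0.187465, 0.238938×(-1.431551)=-0.342052, 0.035398×(-3.341093)=-0.118269.
Sum = -2.031302, so H' = 2.0313.

2.0313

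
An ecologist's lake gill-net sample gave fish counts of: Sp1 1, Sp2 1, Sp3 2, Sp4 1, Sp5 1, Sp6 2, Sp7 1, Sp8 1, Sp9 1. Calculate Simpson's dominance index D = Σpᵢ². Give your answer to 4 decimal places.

0.1240

Total N = 1+1+2+1+1+2+1+1+1 = 11, so the proportions are 0.090909, 0.090909, 0.181818, 0.090909, 0.090909, 0.181818, 0.090909, 0.090909, 0.090909 (working shown to 6 dp, full precision carried).
D = 0.090909² + 0.090909² + 0.181818² + 0.090909² + 0.090909² + 0.181818² + 0.090909² + 0.090909² + 0.090909² = 0.008264 + 0.008264 + 0.033058 + 0.008264 + 0.008264 + 0.033058 + 0.008264 + 0.008264 + 0.008264 = 0.123967.
To 4 decimal places, D = 0.1240.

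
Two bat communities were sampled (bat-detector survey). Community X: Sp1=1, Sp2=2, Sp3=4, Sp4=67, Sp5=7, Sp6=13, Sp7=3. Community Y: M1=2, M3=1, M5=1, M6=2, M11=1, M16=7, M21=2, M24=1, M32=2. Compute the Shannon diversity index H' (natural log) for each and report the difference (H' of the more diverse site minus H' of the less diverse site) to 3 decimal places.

Community X: N=97, proportions 0.01031, 0.02062, 0.04124, 0.69072, 0.07216, 0.13402, 0.03093, giving H' = 1.08082 (working shown to 5 dp, full precision carried).
Community Y: N=19, proportions 0.10526, 0.05263, 0.05263, 0.10526, 0.05263, 0.36842, 0.10526, 0.05263, 0.10526, giving H' = 1.93567.
Difference = |1.08082 − 1.93567| = 0.85485, i.e. 0.855 to 3 decimal places.

0.855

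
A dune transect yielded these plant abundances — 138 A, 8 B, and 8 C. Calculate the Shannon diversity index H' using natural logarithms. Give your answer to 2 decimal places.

Total N = 138+8+8 = 154, so the proportions are 0.8961, 0.0519, 0.0519 (working shown to 4 dp, full precision carried).
Each pᵢ ln pᵢ term: 0.8961×(-0.1097)=-0.0983, 0.0519×(-2.9575)=-0.1536, 0.0519×(-2.9575)=-0.1536.
Sum = -0.4056, so H' = 0.41.

0.41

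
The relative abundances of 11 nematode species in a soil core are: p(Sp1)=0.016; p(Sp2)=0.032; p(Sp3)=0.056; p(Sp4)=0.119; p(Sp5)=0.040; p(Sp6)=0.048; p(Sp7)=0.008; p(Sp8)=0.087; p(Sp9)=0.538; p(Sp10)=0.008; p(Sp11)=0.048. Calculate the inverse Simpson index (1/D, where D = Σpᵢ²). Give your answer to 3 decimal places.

3.106

D = 0.016² + 0.032² + 0.056² + 0.119² + 0.04² + 0.048² + 0.008² + 0.087² + 0.538² + 0.008² + 0.048² = 0.000256 + 0.001024 + 0.003136 + 0.014161 + 0.001600 + 0.002304 + 0.000064 + 0.007569 + 0.289444 + 0.000064 + 0.002304 = 0.321926 (working shown to 6 dp, full precision carried).
So 1/D = 3.10630, i.e. 3.106 to 3 decimal places.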